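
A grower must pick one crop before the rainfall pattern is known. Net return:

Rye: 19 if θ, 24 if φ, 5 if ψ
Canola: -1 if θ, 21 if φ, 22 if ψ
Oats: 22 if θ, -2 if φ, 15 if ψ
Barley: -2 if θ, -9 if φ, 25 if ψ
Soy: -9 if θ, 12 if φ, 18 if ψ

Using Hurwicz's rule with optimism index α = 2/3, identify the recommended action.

Rye: 2/3·24 + 1/3·5 = 53/3
Canola: 2/3·22 + 1/3·(-1) = 43/3
Oats: 2/3·22 + 1/3·(-2) = 14
Barley: 2/3·25 + 1/3·(-9) = 41/3
Soy: 2/3·18 + 1/3·(-9) = 9
Highest Hurwicz score = 53/3 → Rye.

Rye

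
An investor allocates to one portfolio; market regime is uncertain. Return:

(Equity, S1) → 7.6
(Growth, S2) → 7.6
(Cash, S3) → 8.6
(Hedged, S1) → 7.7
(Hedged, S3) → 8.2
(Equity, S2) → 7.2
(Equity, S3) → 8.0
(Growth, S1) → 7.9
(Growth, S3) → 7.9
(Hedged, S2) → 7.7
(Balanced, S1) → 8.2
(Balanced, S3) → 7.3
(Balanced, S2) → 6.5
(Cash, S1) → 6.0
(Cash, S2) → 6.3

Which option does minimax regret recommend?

Column bests: S1=8.2, S2=7.7, S3=8.6.
Cash regrets: 2.2, 1.4, 0.0 → max 2.2
Equity regrets: 0.6, 0.5, 0.6 → max 0.6
Hedged regrets: 0.5, 0.0, 0.4 → max 0.5
Growth regrets: 0.3, 0.1, 0.7 → max 0.7
Balanced regrets: 0.0, 1.2, 1.3 → max 1.3
Smallest max regret = 0.5 → Hedged.

Hedged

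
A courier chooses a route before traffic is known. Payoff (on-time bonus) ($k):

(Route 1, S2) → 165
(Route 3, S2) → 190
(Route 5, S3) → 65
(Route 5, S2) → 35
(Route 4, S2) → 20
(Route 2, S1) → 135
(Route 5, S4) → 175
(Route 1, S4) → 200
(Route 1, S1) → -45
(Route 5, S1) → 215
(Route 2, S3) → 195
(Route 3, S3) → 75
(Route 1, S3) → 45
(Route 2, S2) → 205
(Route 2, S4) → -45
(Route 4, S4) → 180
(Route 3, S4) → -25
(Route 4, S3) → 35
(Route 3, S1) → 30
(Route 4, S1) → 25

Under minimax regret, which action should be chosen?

Column bests: S1=215, S2=205, S3=195, S4=200.
Route 1 regrets: 260, 40, 150, 0 → max 260
Route 2 regrets: 80, 0, 0, 245 → max 245
Route 3 regrets: 185, 15, 120, 225 → max 225
Route 4 regrets: 190, 185, 160, 20 → max 190
Route 5 regrets: 0, 170, 130, 25 → max 170
Smallest max regret = 170 → Route 5.

Route 5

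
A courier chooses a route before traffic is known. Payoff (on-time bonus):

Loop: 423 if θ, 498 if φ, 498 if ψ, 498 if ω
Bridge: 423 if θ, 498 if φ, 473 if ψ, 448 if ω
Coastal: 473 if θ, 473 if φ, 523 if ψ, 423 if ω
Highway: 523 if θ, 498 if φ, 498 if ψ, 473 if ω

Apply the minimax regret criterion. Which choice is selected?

Highway

Column bests: θ=523, φ=498, ψ=523, ω=498.
Loop regrets: 100, 0, 25, 0 → max 100
Bridge regrets: 100, 0, 50, 50 → max 100
Coastal regrets: 50, 25, 0, 75 → max 75
Highway regrets: 0, 0, 25, 25 → max 25
Smallest max regret = 25 → Highway.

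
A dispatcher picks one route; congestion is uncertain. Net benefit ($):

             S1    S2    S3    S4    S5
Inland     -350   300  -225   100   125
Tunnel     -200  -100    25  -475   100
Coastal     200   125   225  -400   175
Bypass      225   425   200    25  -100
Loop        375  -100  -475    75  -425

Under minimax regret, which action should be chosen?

Bypass

Column bests: S1=375, S2=425, S3=225, S4=100, S5=175.
Inland regrets: 725, 125, 450, 0, 50 → max 725
Tunnel regrets: 575, 525, 200, 575, 75 → max 575
Coastal regrets: 175, 300, 0, 500, 0 → max 500
Bypass regrets: 150, 0, 25, 75, 275 → max 275
Loop regrets: 0, 525, 700, 25, 600 → max 700
Smallest max regret = 275 → Bypass.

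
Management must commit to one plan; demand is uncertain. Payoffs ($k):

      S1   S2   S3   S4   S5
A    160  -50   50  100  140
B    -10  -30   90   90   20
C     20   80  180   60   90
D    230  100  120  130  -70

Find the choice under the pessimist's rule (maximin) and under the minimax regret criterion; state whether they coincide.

maximin → C; minimax regret → A (disagree)

Row minima: A=-50, B=-30, C=20, D=-70
Best worst-case = 20 → C.
Column bests: S1=230, S2=100, S3=180, S4=130, S5=140.
A regrets: 70, 150, 130, 30, 0 → max 150
B regrets: 240, 130, 90, 40, 120 → max 240
C regrets: 210, 20, 0, 70, 50 → max 210
D regrets: 0, 0, 60, 0, 210 → max 210
Smallest max regret = 150 → A.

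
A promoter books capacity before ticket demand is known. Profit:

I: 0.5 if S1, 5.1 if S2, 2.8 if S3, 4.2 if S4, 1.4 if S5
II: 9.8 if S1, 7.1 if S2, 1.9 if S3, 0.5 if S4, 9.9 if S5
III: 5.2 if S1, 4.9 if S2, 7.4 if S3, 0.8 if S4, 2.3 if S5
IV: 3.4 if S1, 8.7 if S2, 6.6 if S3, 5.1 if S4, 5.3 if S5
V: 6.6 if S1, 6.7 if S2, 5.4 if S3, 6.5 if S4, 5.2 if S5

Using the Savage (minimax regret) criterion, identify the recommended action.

V

Column bests: S1=9.8, S2=8.7, S3=7.4, S4=6.5, S5=9.9.
I regrets: 9.3, 3.6, 4.6, 2.3, 8.5 → max 9.3
II regrets: 0.0, 1.6, 5.5, 6.0, 0.0 → max 6.0
III regrets: 4.6, 3.8, 0.0, 5.7, 7.6 → max 7.6
IV regrets: 6.4, 0.0, 0.8, 1.4, 4.6 → max 6.4
V regrets: 3.2, 2.0, 2.0, 0.0, 4.7 → max 4.7
Smallest max regret = 4.7 → V.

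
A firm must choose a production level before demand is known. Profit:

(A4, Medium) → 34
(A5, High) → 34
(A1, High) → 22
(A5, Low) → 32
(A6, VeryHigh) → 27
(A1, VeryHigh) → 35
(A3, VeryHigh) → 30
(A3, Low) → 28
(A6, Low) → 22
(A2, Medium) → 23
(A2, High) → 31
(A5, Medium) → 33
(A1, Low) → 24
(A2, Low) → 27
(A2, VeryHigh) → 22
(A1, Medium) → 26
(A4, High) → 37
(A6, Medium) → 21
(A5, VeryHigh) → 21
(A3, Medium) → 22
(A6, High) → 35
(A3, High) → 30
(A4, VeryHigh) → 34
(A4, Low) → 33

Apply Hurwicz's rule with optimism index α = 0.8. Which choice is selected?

A4

A1: 0.8·35 + 0.2·22 = 32.4
A2: 0.8·31 + 0.2·22 = 29.2
A3: 0.8·30 + 0.2·22 = 28.4
A4: 0.8·37 + 0.2·33 = 36.2
A5: 0.8·34 + 0.2·21 = 31.4
A6: 0.8·35 + 0.2·21 = 32.2
Highest Hurwicz score = 36.2 → A4.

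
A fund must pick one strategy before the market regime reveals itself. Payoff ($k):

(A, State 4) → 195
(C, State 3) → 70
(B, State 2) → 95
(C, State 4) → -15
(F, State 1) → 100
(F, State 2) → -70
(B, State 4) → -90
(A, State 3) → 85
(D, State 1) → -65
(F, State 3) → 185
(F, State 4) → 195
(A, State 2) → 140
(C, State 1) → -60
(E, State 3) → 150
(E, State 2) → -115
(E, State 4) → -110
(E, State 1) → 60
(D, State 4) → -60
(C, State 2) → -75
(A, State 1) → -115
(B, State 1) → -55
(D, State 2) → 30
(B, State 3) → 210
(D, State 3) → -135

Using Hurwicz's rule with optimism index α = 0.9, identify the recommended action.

B

A: 0.9·195 + 0.1·(-115) = 164
B: 0.9·210 + 0.1·(-90) = 180
C: 0.9·70 + 0.1·(-75) = 55.5
D: 0.9·30 + 0.1·(-135) = 13.5
E: 0.9·150 + 0.1·(-115) = 123.5
F: 0.9·195 + 0.1·(-70) = 168.5
Highest Hurwicz score = 180 → B.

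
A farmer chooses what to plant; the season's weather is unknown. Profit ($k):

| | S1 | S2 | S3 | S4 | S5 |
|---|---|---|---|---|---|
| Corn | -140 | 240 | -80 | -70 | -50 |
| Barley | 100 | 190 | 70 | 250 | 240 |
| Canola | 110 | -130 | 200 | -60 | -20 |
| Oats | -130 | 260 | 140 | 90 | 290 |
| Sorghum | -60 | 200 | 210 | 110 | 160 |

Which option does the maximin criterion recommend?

Row minima: Corn=-140, Barley=70, Canola=-130, Oats=-130, Sorghum=-60
Best worst-case = 70 → Barley.

Barley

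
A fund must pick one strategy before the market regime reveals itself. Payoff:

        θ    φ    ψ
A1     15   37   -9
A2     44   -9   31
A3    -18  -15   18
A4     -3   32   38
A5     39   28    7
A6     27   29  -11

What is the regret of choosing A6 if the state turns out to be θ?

17

Best payoff under θ is 44.
Regret = 44 − 27 = 17.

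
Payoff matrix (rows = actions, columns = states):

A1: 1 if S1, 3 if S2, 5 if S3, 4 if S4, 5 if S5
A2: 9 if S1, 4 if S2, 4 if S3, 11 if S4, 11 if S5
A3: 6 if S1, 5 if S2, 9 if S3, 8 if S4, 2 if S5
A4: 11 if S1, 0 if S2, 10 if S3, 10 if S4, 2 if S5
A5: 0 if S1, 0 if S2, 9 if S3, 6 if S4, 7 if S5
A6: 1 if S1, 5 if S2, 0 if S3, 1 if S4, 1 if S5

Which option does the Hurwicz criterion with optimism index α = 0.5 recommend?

A1: 0.5·5 + 0.5·1 = 3
A2: 0.5·11 + 0.5·4 = 7.5
A3: 0.5·9 + 0.5·2 = 5.5
A4: 0.5·11 + 0.5·0 = 5.5
A5: 0.5·9 + 0.5·0 = 4.5
A6: 0.5·5 + 0.5·0 = 2.5
Highest Hurwicz score = 7.5 → A2.

A2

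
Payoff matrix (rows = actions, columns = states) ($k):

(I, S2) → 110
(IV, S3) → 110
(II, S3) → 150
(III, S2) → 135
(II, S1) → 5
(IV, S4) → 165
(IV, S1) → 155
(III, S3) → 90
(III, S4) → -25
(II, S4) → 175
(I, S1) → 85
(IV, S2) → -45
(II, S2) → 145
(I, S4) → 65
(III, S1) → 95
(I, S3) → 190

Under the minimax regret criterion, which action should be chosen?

I

Column bests: S1=155, S2=145, S3=190, S4=175.
I regrets: 70, 35, 0, 110 → max 110
II regrets: 150, 0, 40, 0 → max 150
III regrets: 60, 10, 100, 200 → max 200
IV regrets: 0, 190, 80, 10 → max 190
Smallest max regret = 110 → I.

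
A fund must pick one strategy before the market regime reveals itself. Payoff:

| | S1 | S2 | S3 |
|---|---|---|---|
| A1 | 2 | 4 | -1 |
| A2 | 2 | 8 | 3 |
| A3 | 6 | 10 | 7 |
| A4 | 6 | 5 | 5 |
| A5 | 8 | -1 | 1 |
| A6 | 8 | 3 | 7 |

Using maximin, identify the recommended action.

A3

Row minima: A1=-1, A2=2, A3=6, A4=5, A5=-1, A6=3
Best worst-case = 6 → A3.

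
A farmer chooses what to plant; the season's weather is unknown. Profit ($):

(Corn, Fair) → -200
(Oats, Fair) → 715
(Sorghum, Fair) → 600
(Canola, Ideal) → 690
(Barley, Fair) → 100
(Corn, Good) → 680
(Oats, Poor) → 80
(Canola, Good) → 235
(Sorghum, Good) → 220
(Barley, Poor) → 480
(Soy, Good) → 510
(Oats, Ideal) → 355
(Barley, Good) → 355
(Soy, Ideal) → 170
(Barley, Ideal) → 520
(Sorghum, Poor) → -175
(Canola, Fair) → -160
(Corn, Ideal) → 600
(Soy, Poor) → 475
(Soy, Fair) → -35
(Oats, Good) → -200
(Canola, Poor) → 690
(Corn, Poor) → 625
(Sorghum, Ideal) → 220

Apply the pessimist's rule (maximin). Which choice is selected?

Barley

Row minima: Soy=-35, Sorghum=-175, Barley=100, Corn=-200, Canola=-160, Oats=-200
Best worst-case = 100 → Barley.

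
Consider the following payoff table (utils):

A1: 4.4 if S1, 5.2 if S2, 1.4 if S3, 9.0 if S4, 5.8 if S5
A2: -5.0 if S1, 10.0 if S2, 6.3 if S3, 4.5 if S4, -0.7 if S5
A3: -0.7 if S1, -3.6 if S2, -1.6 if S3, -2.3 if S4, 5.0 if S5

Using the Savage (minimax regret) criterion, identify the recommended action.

Column bests: S1=4.4, S2=10.0, S3=6.3, S4=9.0, S5=5.8.
A1 regrets: 0.0, 4.8, 4.9, 0.0, 0.0 → max 4.9
A2 regrets: 9.4, 0.0, 0.0, 4.5, 6.5 → max 9.4
A3 regrets: 5.1, 13.6, 7.9, 11.3, 0.8 → max 13.6
Smallest max regret = 4.9 → A1.

A1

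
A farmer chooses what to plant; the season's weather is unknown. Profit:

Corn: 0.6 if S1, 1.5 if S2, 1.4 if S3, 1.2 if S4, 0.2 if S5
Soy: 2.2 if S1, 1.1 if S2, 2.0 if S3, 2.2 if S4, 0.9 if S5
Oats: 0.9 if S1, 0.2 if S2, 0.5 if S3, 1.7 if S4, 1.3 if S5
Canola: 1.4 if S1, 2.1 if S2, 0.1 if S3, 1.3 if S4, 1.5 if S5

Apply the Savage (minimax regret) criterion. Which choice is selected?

Column bests: S1=2.2, S2=2.1, S3=2.0, S4=2.2, S5=1.5.
Corn regrets: 1.6, 0.6, 0.6, 1.0, 1.3 → max 1.6
Soy regrets: 0.0, 1.0, 0.0, 0.0, 0.6 → max 1.0
Oats regrets: 1.3, 1.9, 1.5, 0.5, 0.2 → max 1.9
Canola regrets: 0.8, 0.0, 1.9, 0.9, 0.0 → max 1.9
Smallest max regret = 1.0 → Soy.

Soy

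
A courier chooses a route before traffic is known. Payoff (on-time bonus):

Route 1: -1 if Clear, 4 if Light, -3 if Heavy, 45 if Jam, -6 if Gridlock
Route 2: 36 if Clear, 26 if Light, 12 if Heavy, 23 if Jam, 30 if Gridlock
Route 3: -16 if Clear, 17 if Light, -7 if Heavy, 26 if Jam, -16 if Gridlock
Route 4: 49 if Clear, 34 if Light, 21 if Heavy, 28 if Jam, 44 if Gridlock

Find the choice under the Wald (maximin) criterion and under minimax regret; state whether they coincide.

maximin → Route 4; minimax regret → Route 4 (agree)

Row minima: Route 1=-6, Route 2=12, Route 3=-16, Route 4=21
Best worst-case = 21 → Route 4.
Column bests: Clear=49, Light=34, Heavy=21, Jam=45, Gridlock=44.
Route 1 regrets: 50, 30, 24, 0, 50 → max 50
Route 2 regrets: 13, 8, 9, 22, 14 → max 22
Route 3 regrets: 65, 17, 28, 19, 60 → max 65
Route 4 regrets: 0, 0, 0, 17, 0 → max 17
Smallest max regret = 17 → Route 4.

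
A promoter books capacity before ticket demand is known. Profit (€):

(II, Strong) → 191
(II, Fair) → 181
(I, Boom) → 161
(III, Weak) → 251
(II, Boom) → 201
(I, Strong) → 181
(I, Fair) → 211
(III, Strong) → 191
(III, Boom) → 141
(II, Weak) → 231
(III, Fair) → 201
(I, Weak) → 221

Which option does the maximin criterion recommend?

Row minima: I=161, II=181, III=141
Best worst-case = 181 → II.

II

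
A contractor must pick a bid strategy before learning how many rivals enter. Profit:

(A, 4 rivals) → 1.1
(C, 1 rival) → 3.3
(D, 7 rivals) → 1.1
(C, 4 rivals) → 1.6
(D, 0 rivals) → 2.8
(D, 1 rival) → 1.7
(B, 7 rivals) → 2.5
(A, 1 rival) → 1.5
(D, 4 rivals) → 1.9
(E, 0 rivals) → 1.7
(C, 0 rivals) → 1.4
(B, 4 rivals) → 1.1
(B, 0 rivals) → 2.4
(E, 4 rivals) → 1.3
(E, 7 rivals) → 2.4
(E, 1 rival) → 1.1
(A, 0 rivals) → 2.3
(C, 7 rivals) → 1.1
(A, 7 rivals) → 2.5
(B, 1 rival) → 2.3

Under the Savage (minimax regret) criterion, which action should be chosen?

B

Column bests: 0 rivals=2.8, 1 rival=3.3, 4 rivals=1.9, 7 rivals=2.5.
A regrets: 0.5, 1.8, 0.8, 0.0 → max 1.8
B regrets: 0.4, 1.0, 0.8, 0.0 → max 1.0
C regrets: 1.4, 0.0, 0.3, 1.4 → max 1.4
D regrets: 0.0, 1.6, 0.0, 1.4 → max 1.6
E regrets: 1.1, 2.2, 0.6, 0.1 → max 2.2
Smallest max regret = 1.0 → B.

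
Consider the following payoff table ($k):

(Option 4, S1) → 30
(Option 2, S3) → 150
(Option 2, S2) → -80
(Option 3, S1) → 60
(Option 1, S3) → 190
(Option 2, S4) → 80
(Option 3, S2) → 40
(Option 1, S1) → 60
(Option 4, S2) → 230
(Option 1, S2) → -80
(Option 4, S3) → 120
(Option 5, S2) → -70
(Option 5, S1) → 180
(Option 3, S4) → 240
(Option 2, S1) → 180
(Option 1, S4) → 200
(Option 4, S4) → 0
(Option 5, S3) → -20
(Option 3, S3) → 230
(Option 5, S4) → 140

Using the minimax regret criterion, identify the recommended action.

Option 3

Column bests: S1=180, S2=230, S3=230, S4=240.
Option 1 regrets: 120, 310, 40, 40 → max 310
Option 2 regrets: 0, 310, 80, 160 → max 310
Option 3 regrets: 120, 190, 0, 0 → max 190
Option 4 regrets: 150, 0, 110, 240 → max 240
Option 5 regrets: 0, 300, 250, 100 → max 300
Smallest max regret = 190 → Option 3.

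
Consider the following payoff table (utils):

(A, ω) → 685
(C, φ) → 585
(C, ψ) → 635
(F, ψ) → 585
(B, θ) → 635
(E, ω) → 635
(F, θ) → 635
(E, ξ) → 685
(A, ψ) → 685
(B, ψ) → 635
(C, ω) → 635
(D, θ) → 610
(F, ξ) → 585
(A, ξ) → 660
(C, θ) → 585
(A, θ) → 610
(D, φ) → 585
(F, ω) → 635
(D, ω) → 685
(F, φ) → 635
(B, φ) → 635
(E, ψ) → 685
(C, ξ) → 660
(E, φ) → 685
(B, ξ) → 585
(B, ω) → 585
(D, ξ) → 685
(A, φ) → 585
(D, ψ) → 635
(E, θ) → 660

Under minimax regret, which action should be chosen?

Column bests: θ=660, φ=685, ψ=685, ω=685, ξ=685.
A regrets: 50, 100, 0, 0, 25 → max 100
B regrets: 25, 50, 50, 100, 100 → max 100
C regrets: 75, 100, 50, 50, 25 → max 100
D regrets: 50, 100, 50, 0, 0 → max 100
E regrets: 0, 0, 0, 50, 0 → max 50
F regrets: 25, 50, 100, 50, 100 → max 100
Smallest max regret = 50 → E.

E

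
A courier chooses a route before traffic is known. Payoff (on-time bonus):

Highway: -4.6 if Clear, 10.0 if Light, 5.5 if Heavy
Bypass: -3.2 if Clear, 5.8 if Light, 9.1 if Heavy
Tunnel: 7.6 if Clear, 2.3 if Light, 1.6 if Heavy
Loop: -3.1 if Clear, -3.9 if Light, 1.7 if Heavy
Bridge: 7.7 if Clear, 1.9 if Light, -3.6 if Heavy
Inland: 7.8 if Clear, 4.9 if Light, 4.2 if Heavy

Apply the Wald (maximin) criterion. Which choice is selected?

Inland

Row minima: Highway=-4.6, Bypass=-3.2, Tunnel=1.6, Loop=-3.9, Bridge=-3.6, Inland=4.2
Best worst-case = 4.2 → Inland.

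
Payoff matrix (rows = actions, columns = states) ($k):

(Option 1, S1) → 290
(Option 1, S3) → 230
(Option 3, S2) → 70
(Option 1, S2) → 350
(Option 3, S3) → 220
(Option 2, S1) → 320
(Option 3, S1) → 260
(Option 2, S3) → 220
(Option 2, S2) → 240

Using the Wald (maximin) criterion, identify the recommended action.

Row minima: Option 1=230, Option 2=220, Option 3=70
Best worst-case = 230 → Option 1.

Option 1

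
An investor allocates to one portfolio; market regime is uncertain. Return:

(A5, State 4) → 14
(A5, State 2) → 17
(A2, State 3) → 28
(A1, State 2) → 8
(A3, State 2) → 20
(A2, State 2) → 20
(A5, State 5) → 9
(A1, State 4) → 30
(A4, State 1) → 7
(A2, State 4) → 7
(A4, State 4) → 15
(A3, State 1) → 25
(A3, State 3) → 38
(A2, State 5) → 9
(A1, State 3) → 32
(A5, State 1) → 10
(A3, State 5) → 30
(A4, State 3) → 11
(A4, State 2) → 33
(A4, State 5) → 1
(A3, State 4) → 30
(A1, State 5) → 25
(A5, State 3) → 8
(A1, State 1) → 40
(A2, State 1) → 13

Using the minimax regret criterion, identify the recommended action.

A3

Column bests: State 1=40, State 2=33, State 3=38, State 4=30, State 5=30.
A1 regrets: 0, 25, 6, 0, 5 → max 25
A2 regrets: 27, 13, 10, 23, 21 → max 27
A3 regrets: 15, 13, 0, 0, 0 → max 15
A4 regrets: 33, 0, 27, 15, 29 → max 33
A5 regrets: 30, 16, 30, 16, 21 → max 30
Smallest max regret = 15 → A3.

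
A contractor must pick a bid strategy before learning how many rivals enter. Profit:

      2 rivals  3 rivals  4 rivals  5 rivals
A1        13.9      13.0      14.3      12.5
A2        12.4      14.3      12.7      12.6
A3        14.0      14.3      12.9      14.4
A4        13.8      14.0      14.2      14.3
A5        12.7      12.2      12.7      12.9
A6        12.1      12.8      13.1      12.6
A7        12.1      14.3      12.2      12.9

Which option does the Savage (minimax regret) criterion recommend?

Column bests: 2 rivals=14.0, 3 rivals=14.3, 4 rivals=14.3, 5 rivals=14.4.
A1 regrets: 0.1, 1.3, 0.0, 1.9 → max 1.9
A2 regrets: 1.6, 0.0, 1.6, 1.8 → max 1.8
A3 regrets: 0.0, 0.0, 1.4, 0.0 → max 1.4
A4 regrets: 0.2, 0.3, 0.1, 0.1 → max 0.3
A5 regrets: 1.3, 2.1, 1.6, 1.5 → max 2.1
A6 regrets: 1.9, 1.5, 1.2, 1.8 → max 1.9
A7 regrets: 1.9, 0.0, 2.1, 1.5 → max 2.1
Smallest max regret = 0.3 → A4.

A4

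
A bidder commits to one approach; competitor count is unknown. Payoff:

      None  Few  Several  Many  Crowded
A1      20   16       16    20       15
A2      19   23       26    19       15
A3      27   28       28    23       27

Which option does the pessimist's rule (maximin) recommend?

Row minima: A1=15, A2=15, A3=23
Best worst-case = 23 → A3.

A3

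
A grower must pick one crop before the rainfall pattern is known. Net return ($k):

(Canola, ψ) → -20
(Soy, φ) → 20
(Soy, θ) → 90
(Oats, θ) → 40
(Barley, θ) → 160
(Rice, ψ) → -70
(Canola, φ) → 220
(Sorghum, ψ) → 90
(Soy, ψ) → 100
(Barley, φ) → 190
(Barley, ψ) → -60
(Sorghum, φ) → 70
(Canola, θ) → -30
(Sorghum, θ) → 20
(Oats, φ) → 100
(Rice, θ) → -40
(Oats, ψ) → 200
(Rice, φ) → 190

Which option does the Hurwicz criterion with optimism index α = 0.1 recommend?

Oats

Barley: 0.1·190 + 0.9·(-60) = -35
Canola: 0.1·220 + 0.9·(-30) = -5
Soy: 0.1·100 + 0.9·20 = 28
Sorghum: 0.1·90 + 0.9·20 = 27
Rice: 0.1·190 + 0.9·(-70) = -44
Oats: 0.1·200 + 0.9·40 = 56
Highest Hurwicz score = 56 → Oats.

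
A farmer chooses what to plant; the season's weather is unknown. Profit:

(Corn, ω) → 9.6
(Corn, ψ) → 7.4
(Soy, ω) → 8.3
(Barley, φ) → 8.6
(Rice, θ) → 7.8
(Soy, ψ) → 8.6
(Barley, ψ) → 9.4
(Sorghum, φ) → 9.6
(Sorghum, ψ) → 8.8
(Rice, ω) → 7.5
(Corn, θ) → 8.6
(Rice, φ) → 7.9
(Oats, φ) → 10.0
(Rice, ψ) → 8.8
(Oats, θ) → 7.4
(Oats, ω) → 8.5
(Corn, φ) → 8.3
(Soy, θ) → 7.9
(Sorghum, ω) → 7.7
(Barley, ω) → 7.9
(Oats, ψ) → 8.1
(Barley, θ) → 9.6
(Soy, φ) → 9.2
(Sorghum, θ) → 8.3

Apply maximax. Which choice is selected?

Row maxima: Rice=8.8, Sorghum=9.6, Oats=10.0, Soy=9.2, Corn=9.6, Barley=9.6
Best best-case = 10.0 → Oats.

Oats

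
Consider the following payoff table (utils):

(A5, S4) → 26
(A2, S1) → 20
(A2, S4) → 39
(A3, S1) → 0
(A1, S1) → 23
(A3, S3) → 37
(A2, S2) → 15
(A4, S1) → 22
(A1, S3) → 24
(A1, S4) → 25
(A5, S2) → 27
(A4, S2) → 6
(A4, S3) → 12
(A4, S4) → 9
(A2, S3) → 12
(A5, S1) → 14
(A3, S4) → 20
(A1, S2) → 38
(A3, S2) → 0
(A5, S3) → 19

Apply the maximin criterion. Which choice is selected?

A1

Row minima: A1=23, A2=12, A3=0, A4=6, A5=14
Best worst-case = 23 → A1.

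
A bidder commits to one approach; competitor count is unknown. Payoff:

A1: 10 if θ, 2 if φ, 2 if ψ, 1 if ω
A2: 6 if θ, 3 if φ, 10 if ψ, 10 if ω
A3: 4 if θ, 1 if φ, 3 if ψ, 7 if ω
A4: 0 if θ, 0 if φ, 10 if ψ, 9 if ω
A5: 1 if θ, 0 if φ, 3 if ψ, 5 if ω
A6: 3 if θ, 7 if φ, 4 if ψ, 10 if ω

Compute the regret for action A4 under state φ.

Best payoff under φ is 7.
Regret = 7 − 0 = 7.

7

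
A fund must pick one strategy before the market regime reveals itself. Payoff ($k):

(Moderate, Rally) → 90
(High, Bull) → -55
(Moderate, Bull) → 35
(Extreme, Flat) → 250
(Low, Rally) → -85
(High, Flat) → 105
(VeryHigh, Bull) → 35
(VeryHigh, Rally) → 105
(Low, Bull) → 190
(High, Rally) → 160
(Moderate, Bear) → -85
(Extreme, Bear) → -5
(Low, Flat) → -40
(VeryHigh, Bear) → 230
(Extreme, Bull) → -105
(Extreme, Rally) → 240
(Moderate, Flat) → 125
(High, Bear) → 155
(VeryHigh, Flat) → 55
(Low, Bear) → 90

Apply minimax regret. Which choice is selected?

VeryHigh

Column bests: Bear=230, Flat=250, Bull=190, Rally=240.
Low regrets: 140, 290, 0, 325 → max 325
Moderate regrets: 315, 125, 155, 150 → max 315
High regrets: 75, 145, 245, 80 → max 245
VeryHigh regrets: 0, 195, 155, 135 → max 195
Extreme regrets: 235, 0, 295, 0 → max 295
Smallest max regret = 195 → VeryHigh.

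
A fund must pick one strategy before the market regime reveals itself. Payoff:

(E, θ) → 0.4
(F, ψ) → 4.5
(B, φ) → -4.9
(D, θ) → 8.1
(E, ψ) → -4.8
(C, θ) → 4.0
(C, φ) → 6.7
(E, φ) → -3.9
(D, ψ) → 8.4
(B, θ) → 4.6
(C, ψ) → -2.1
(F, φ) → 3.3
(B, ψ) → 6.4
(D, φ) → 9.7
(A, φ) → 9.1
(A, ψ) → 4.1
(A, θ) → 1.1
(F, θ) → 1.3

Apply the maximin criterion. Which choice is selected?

D

Row minima: A=1.1, B=-4.9, C=-2.1, D=8.1, E=-4.8, F=1.3
Best worst-case = 8.1 → D.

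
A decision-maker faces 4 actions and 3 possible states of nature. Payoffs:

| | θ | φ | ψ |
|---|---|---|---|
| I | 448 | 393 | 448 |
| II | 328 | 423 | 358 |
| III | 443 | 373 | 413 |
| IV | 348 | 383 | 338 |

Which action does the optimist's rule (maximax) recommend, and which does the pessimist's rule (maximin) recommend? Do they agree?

Row maxima: I=448, II=423, III=443, IV=383
Best best-case = 448 → I.
Row minima: I=393, II=328, III=373, IV=338
Best worst-case = 393 → I.

maximax → I; maximin → I (agree)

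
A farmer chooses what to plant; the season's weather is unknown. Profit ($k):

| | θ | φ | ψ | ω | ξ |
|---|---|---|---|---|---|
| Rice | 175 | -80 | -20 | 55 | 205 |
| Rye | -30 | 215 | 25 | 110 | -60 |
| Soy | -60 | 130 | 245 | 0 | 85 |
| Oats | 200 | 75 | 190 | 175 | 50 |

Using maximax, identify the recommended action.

Soy

Row maxima: Rice=205, Rye=215, Soy=245, Oats=200
Best best-case = 245 → Soy.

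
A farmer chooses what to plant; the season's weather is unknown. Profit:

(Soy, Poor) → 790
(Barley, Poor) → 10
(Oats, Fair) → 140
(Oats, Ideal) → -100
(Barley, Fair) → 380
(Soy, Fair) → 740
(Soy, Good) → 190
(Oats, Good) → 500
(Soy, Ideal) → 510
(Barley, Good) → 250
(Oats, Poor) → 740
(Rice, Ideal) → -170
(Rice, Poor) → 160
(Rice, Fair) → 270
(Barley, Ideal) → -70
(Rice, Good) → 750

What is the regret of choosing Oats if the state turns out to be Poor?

50

Best payoff under Poor is 790.
Regret = 790 − 740 = 50.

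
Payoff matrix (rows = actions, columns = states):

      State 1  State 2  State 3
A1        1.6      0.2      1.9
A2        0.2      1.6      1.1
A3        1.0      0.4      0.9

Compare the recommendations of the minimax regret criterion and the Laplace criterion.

Column bests: State 1=1.6, State 2=1.6, State 3=1.9.
A1 regrets: 0.0, 1.4, 0.0 → max 1.4
A2 regrets: 1.4, 0.0, 0.8 → max 1.4
A3 regrets: 0.6, 1.2, 1.0 → max 1.2
Smallest max regret = 1.2 → A3.
Row averages: A1=37/30, A2=29/30, A3=23/30
Highest average = 37/30 → A1.

minimax regret → A3; laplace → A1 (disagree)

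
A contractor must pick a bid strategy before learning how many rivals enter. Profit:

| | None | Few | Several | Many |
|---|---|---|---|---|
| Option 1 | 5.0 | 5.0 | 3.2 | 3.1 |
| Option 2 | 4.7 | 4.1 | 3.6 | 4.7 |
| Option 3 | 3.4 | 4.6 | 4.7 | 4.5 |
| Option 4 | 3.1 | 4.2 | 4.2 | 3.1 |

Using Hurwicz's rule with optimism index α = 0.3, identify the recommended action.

Option 1: 0.3·5.0 + 0.7·3.1 = 3.67
Option 2: 0.3·4.7 + 0.7·3.6 = 3.93
Option 3: 0.3·4.7 + 0.7·3.4 = 3.79
Option 4: 0.3·4.2 + 0.7·3.1 = 3.43
Highest Hurwicz score = 3.93 → Option 2.

Option 2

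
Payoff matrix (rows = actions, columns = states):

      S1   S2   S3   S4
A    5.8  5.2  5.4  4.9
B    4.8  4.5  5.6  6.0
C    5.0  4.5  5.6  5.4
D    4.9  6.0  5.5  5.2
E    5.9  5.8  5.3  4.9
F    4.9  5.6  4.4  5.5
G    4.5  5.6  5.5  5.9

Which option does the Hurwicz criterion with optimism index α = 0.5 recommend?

D

A: 0.5·5.8 + 0.5·4.9 = 5.35
B: 0.5·6.0 + 0.5·4.5 = 5.25
C: 0.5·5.6 + 0.5·4.5 = 5.05
D: 0.5·6.0 + 0.5·4.9 = 5.45
E: 0.5·5.9 + 0.5·4.9 = 5.4
F: 0.5·5.6 + 0.5·4.4 = 5
G: 0.5·5.9 + 0.5·4.5 = 5.2
Highest Hurwicz score = 5.45 → D.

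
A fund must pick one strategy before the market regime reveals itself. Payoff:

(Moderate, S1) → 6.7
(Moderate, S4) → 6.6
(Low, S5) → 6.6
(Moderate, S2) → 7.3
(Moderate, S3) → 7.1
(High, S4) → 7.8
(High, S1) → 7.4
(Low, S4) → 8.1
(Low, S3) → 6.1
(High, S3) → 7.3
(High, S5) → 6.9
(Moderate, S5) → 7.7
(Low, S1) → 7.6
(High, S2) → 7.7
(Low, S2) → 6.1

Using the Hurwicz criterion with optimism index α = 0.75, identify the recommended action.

Low: 0.75·8.1 + 0.25·6.1 = 7.6
Moderate: 0.75·7.7 + 0.25·6.6 = 7.425
High: 0.75·7.8 + 0.25·6.9 = 7.575
Highest Hurwicz score = 7.6 → Low.

Low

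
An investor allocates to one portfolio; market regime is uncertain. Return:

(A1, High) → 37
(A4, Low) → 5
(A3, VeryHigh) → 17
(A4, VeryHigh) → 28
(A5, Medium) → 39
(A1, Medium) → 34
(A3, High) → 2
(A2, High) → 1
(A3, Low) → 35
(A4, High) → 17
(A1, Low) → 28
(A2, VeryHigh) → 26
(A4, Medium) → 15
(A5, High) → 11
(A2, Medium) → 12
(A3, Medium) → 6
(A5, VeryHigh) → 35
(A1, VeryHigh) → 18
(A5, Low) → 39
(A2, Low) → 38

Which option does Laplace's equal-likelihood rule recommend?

A5

Row averages: A1=29.25, A2=19.25, A3=15, A4=16.25, A5=31
Highest average = 31 → A5.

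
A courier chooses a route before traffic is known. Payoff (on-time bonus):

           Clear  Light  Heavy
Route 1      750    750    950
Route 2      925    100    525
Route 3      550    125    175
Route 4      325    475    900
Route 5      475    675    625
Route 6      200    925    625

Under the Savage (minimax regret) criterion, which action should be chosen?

Column bests: Clear=925, Light=925, Heavy=950.
Route 1 regrets: 175, 175, 0 → max 175
Route 2 regrets: 0, 825, 425 → max 825
Route 3 regrets: 375, 800, 775 → max 800
Route 4 regrets: 600, 450, 50 → max 600
Route 5 regrets: 450, 250, 325 → max 450
Route 6 regrets: 725, 0, 325 → max 725
Smallest max regret = 175 → Route 1.

Route 1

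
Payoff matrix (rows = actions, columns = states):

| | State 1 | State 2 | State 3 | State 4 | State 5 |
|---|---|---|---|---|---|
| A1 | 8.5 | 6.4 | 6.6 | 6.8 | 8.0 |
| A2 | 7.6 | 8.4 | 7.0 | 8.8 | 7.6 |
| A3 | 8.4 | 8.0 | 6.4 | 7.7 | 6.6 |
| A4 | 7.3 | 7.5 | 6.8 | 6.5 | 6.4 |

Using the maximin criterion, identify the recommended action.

Row minima: A1=6.4, A2=7.0, A3=6.4, A4=6.4
Best worst-case = 7.0 → A2.

A2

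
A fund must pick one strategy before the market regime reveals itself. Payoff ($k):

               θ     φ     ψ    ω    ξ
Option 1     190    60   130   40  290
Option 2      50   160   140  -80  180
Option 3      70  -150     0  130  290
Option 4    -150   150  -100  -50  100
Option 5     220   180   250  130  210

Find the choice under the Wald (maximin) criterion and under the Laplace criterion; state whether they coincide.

maximin → Option 5; laplace → Option 5 (agree)

Row minima: Option 1=40, Option 2=-80, Option 3=-150, Option 4=-150, Option 5=130
Best worst-case = 130 → Option 5.
Row averages: Option 1=142, Option 2=90, Option 3=68, Option 4=-10, Option 5=198
Highest average = 198 → Option 5.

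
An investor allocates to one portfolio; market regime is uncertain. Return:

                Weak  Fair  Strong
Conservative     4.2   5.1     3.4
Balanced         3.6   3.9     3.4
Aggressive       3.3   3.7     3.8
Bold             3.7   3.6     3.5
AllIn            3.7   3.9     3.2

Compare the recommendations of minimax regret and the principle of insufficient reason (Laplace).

minimax regret → Conservative; laplace → Conservative (agree)

Column bests: Weak=4.2, Fair=5.1, Strong=3.8.
Conservative regrets: 0.0, 0.0, 0.4 → max 0.4
Balanced regrets: 0.6, 1.2, 0.4 → max 1.2
Aggressive regrets: 0.9, 1.4, 0.0 → max 1.4
Bold regrets: 0.5, 1.5, 0.3 → max 1.5
AllIn regrets: 0.5, 1.2, 0.6 → max 1.2
Smallest max regret = 0.4 → Conservative.
Row averages: Conservative=127/30, Balanced=109/30, Aggressive=3.6, Bold=3.6, AllIn=3.6
Highest average = 127/30 → Conservative.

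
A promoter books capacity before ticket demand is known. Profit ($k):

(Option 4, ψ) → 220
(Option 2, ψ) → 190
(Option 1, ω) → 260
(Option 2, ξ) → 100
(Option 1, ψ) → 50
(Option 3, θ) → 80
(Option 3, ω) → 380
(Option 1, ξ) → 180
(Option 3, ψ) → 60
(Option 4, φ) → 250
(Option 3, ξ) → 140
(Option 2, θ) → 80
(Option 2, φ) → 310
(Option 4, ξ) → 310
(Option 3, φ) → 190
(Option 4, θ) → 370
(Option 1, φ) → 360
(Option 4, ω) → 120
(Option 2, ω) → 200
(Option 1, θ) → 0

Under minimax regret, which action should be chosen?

Option 4

Column bests: θ=370, φ=360, ψ=220, ω=380, ξ=310.
Option 1 regrets: 370, 0, 170, 120, 130 → max 370
Option 2 regrets: 290, 50, 30, 180, 210 → max 290
Option 3 regrets: 290, 170, 160, 0, 170 → max 290
Option 4 regrets: 0, 110, 0, 260, 0 → max 260
Smallest max regret = 260 → Option 4.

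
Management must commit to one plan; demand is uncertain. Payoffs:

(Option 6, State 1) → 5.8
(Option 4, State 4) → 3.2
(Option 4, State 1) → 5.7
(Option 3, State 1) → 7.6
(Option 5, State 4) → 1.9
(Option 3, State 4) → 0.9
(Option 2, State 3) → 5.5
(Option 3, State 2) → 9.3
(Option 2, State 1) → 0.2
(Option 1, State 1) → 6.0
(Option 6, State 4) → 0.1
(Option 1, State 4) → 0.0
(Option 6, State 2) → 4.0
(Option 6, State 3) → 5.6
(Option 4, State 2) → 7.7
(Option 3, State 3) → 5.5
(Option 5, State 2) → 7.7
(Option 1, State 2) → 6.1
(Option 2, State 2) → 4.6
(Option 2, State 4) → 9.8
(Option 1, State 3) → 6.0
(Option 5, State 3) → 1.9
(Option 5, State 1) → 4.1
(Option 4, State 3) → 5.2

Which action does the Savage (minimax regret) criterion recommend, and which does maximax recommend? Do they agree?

Column bests: State 1=7.6, State 2=9.3, State 3=6.0, State 4=9.8.
Option 1 regrets: 1.6, 3.2, 0.0, 9.8 → max 9.8
Option 2 regrets: 7.4, 4.7, 0.5, 0.0 → max 7.4
Option 3 regrets: 0.0, 0.0, 0.5, 8.9 → max 8.9
Option 4 regrets: 1.9, 1.6, 0.8, 6.6 → max 6.6
Option 5 regrets: 3.5, 1.6, 4.1, 7.9 → max 7.9
Option 6 regrets: 1.8, 5.3, 0.4, 9.7 → max 9.7
Smallest max regret = 6.6 → Option 4.
Row maxima: Option 1=6.1, Option 2=9.8, Option 3=9.3, Option 4=7.7, Option 5=7.7, Option 6=5.8
Best best-case = 9.8 → Option 2.

minimax regret → Option 4; maximax → Option 2 (disagree)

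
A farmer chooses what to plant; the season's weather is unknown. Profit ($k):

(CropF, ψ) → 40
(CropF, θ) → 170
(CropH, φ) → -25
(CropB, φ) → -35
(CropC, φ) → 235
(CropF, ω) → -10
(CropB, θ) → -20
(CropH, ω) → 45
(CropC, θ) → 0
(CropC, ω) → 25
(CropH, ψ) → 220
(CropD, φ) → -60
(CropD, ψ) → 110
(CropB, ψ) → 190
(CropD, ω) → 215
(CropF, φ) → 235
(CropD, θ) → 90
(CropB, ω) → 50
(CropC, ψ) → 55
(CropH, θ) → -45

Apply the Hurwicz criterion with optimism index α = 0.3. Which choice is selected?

CropD: 0.3·215 + 0.7·(-60) = 22.5
CropH: 0.3·220 + 0.7·(-45) = 34.5
CropC: 0.3·235 + 0.7·0 = 70.5
CropB: 0.3·190 + 0.7·(-35) = 32.5
CropF: 0.3·235 + 0.7·(-10) = 63.5
Highest Hurwicz score = 70.5 → CropC.

CropC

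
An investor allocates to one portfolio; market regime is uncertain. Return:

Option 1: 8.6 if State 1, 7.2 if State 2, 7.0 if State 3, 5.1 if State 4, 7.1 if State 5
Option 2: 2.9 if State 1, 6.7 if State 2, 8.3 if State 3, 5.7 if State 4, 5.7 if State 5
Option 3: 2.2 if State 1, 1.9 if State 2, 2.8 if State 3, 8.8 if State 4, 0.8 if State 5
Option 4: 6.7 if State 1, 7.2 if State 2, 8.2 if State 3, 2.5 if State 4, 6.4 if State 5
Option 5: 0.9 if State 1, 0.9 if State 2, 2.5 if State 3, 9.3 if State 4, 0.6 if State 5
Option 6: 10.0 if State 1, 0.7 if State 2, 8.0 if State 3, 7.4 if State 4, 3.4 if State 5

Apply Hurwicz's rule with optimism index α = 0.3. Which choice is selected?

Option 1

Option 1: 0.3·8.6 + 0.7·5.1 = 6.15
Option 2: 0.3·8.3 + 0.7·2.9 = 4.52
Option 3: 0.3·8.8 + 0.7·0.8 = 3.2
Option 4: 0.3·8.2 + 0.7·2.5 = 4.21
Option 5: 0.3·9.3 + 0.7·0.6 = 3.21
Option 6: 0.3·10.0 + 0.7·0.7 = 3.49
Highest Hurwicz score = 6.15 → Option 1.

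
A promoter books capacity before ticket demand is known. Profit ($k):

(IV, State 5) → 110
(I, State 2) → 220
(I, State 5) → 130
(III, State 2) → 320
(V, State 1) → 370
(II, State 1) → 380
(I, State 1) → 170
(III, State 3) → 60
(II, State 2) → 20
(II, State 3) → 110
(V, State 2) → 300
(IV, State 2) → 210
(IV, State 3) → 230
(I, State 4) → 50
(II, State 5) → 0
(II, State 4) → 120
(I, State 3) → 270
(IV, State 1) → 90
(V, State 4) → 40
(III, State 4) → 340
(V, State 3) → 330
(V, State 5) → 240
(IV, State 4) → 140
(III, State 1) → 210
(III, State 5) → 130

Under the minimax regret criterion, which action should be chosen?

Column bests: State 1=380, State 2=320, State 3=330, State 4=340, State 5=240.
I regrets: 210, 100, 60, 290, 110 → max 290
II regrets: 0, 300, 220, 220, 240 → max 300
III regrets: 170, 0, 270, 0, 110 → max 270
IV regrets: 290, 110, 100, 200, 130 → max 290
V regrets: 10, 20, 0, 300, 0 → max 300
Smallest max regret = 270 → III.

III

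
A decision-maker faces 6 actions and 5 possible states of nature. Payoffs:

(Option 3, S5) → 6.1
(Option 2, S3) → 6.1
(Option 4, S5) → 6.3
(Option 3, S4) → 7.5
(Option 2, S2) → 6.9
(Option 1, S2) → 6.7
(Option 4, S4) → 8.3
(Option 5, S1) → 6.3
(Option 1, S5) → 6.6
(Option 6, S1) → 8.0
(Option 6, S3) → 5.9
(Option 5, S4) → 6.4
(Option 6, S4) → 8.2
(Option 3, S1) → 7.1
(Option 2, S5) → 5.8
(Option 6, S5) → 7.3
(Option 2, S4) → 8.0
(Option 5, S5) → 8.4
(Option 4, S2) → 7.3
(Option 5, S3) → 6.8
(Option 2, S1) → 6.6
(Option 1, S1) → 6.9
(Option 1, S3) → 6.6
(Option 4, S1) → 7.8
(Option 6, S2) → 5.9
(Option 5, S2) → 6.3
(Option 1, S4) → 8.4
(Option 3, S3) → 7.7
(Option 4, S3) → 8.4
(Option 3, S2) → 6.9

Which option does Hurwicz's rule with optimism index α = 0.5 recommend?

Option 1

Option 1: 0.5·8.4 + 0.5·6.6 = 7.5
Option 2: 0.5·8.0 + 0.5·5.8 = 6.9
Option 3: 0.5·7.7 + 0.5·6.1 = 6.9
Option 4: 0.5·8.4 + 0.5·6.3 = 7.35
Option 5: 0.5·8.4 + 0.5·6.3 = 7.35
Option 6: 0.5·8.2 + 0.5·5.9 = 7.05
Highest Hurwicz score = 7.5 → Option 1.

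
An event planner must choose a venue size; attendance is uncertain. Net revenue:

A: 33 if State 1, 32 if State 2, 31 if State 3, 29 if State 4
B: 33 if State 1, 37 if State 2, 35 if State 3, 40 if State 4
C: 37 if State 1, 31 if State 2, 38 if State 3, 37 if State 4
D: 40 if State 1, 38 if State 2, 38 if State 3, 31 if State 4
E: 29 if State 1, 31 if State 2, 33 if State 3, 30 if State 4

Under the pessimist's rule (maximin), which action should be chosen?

Row minima: A=29, B=33, C=31, D=31, E=29
Best worst-case = 33 → B.

B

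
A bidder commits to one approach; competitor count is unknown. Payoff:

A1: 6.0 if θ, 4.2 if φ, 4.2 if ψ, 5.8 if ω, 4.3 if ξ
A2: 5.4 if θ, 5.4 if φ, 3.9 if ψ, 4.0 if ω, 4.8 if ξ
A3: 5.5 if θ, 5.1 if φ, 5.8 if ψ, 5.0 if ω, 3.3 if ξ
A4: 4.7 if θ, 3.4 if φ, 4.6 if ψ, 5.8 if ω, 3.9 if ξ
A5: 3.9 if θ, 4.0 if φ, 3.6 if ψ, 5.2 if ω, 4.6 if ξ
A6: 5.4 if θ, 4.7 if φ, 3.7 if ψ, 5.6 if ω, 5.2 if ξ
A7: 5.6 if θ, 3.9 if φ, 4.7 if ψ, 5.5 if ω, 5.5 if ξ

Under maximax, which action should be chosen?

A1

Row maxima: A1=6.0, A2=5.4, A3=5.8, A4=5.8, A5=5.2, A6=5.6, A7=5.6
Best best-case = 6.0 → A1.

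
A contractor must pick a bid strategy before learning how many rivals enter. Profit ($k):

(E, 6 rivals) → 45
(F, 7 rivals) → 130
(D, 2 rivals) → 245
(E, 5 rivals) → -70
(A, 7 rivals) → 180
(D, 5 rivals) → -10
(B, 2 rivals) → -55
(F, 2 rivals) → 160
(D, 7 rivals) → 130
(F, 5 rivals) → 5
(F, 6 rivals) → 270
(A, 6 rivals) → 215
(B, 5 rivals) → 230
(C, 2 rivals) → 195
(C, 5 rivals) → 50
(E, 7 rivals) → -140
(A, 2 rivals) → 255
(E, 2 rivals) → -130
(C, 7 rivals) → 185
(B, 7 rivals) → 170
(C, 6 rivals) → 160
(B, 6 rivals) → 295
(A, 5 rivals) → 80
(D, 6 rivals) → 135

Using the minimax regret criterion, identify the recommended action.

A

Column bests: 2 rivals=255, 5 rivals=230, 6 rivals=295, 7 rivals=185.
A regrets: 0, 150, 80, 5 → max 150
B regrets: 310, 0, 0, 15 → max 310
C regrets: 60, 180, 135, 0 → max 180
D regrets: 10, 240, 160, 55 → max 240
E regrets: 385, 300, 250, 325 → max 385
F regrets: 95, 225, 25, 55 → max 225
Smallest max regret = 150 → A.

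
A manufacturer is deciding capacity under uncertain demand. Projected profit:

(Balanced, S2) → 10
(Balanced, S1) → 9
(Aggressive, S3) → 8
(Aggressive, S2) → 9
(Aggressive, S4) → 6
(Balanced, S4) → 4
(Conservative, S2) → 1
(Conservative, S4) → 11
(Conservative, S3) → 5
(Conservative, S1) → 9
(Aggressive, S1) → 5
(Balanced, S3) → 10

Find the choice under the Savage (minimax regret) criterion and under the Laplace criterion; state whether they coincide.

Column bests: S1=9, S2=10, S3=10, S4=11.
Conservative regrets: 0, 9, 5, 0 → max 9
Balanced regrets: 0, 0, 0, 7 → max 7
Aggressive regrets: 4, 1, 2, 5 → max 5
Smallest max regret = 5 → Aggressive.
Row averages: Conservative=6.5, Balanced=8.25, Aggressive=7
Highest average = 8.25 → Balanced.

minimax regret → Aggressive; laplace → Balanced (disagree)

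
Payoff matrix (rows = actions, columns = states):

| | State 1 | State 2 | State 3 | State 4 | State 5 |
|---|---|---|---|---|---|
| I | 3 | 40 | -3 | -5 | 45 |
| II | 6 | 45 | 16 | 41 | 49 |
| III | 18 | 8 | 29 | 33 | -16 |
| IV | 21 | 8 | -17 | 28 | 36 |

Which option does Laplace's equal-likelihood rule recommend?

II

Row averages: I=16, II=31.4, III=14.4, IV=15.2
Highest average = 31.4 → II.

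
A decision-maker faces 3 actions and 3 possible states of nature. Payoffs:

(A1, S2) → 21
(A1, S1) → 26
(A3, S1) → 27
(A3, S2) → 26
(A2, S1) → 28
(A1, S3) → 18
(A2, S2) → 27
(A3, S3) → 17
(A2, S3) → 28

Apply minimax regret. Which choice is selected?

Column bests: S1=28, S2=27, S3=28.
A1 regrets: 2, 6, 10 → max 10
A2 regrets: 0, 0, 0 → max 0
A3 regrets: 1, 1, 11 → max 11
Smallest max regret = 0 → A2.

A2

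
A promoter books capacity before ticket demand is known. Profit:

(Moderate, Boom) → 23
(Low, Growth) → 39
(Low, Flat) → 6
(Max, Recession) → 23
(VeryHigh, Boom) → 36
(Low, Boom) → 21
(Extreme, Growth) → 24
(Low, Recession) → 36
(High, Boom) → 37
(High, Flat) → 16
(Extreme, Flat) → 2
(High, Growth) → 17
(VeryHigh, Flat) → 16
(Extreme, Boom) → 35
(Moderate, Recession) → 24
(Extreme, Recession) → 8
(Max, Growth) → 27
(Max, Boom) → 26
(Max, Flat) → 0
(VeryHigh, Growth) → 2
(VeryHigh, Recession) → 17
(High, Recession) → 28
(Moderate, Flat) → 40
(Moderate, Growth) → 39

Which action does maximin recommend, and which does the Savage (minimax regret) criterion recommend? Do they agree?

maximin → Moderate; minimax regret → Moderate (agree)

Row minima: Low=6, Moderate=23, High=16, VeryHigh=2, Extreme=2, Max=0
Best worst-case = 23 → Moderate.
Column bests: Recession=36, Flat=40, Growth=39, Boom=37.
Low regrets: 0, 34, 0, 16 → max 34
Moderate regrets: 12, 0, 0, 14 → max 14
High regrets: 8, 24, 22, 0 → max 24
VeryHigh regrets: 19, 24, 37, 1 → max 37
Extreme regrets: 28, 38, 15, 2 → max 38
Max regrets: 13, 40, 12, 11 → max 40
Smallest max regret = 14 → Moderate.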